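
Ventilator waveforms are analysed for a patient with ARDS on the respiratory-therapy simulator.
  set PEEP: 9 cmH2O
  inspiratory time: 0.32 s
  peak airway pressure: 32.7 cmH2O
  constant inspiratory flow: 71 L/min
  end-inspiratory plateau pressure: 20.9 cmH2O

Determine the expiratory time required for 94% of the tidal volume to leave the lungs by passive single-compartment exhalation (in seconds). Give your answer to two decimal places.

Flow: 71 L/min ÷ 60 = 1.1833 L/s.
Vt = flow × Ti = 1.1833 L/s × 0.32 s × 1000 mL/L = 378.66 mL.
R = (PIP − Pplat)/V̇ = (32.7 − 20.9) / 1.1833 = 11.8/1.1833 = 9.972 cmH2O·s/L.
C = Vt/(Pplat − PEEP) = 378.66 / (20.9 − 9) = 378.66/11.9 = 31.82 mL/cmH2O.
τ = R × C = 9.972 × 0.03182 L/cmH2O = 0.3173 s.
t = −τ·ln(1 − 0.94) = −0.3173·ln(0.06) = 0.8927 s.

0.89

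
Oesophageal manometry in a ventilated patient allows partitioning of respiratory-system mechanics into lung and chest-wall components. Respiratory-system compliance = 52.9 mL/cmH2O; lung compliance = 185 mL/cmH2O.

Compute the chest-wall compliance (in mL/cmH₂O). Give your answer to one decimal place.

1/Ccw = 1/Crs − 1/CL.
1/Ccw = 1/52.9 − 1/185 = 0.0135.
Ccw = 74.074 mL/cmH2O.

74.1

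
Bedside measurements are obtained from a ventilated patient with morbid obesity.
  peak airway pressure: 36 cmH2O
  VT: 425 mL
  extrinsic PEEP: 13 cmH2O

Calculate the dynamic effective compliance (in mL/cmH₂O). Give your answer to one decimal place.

18.5

Dynamic compliance = Vt / (PIP − PEEP) = 425 / (36 − 13) = 425 / 23.0 = 18.478 mL/cmH2O.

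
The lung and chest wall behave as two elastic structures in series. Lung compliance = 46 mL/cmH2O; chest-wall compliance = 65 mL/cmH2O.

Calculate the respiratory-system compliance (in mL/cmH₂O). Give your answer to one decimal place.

Lung and chest wall are elastances in series: 1/Crs = 1/CL + 1/Ccw.
1/Crs = 1/46 + 1/65 = 0.03712.
Crs = 26.94 mL/cmH2O.

26.9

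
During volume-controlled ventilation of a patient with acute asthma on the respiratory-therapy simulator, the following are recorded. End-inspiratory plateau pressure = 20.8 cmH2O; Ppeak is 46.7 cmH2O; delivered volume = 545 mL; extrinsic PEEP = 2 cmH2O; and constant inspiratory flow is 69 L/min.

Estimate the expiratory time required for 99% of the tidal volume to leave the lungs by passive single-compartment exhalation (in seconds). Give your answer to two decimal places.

3.01

Flow: 69 L/min ÷ 60 = 1.15 L/s.
R = (PIP − Pplat)/V̇ = (46.7 − 20.8) / 1.15 = 25.9/1.15 = 22.522 cmH2O·s/L.
C = Vt/(Pplat − PEEP) = 545.0 / (20.8 − 2) = 545.0/18.8 = 28.989 mL/cmH2O.
τ = R × C = 22.522 × 0.02899 L/cmH2O = 0.6529 s.
t = −τ·ln(1 − 0.99) = −0.6529·ln(0.01) = 3.007 s.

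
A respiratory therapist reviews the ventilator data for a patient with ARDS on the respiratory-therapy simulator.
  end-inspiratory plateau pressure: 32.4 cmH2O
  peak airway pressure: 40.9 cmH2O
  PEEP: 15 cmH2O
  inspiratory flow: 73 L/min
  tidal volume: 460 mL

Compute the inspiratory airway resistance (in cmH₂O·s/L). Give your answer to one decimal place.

Flow: 73 L/min ÷ 60 = 1.2167 L/s.
Raw = (PIP − Pplat) / flow = (40.9 − 32.4) / 1.2167 = 8.5 / 1.2167 = 6.986 cmH2O·s/L.

7.0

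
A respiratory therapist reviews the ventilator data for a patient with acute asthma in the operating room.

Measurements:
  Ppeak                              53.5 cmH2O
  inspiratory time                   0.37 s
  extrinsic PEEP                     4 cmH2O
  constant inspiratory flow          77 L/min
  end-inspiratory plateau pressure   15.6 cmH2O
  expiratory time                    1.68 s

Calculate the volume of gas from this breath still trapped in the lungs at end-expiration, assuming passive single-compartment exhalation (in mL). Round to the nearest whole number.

Flow: 77 L/min ÷ 60 = 1.2833 L/s.
Vt = flow × Ti = 1.2833 L/s × 0.37 s × 1000 mL/L = 474.82 mL.
R = (PIP − Pplat)/V̇ = (53.5 − 15.6) / 1.2833 = 37.9/1.2833 = 29.533 cmH2O·s/L.
C = Vt/(Pplat − PEEP) = 474.82 / (15.6 − 4) = 474.82/11.6 = 40.933 mL/cmH2O.
τ = R × C = 29.533 × 0.04093 L/cmH2O = 1.209 s.
Fraction remaining = e^(−Te/τ) = e^(−1.68/1.209) = 0.2492.
Trapped volume = 474.82 × 0.2492 = 118.33 mL.

118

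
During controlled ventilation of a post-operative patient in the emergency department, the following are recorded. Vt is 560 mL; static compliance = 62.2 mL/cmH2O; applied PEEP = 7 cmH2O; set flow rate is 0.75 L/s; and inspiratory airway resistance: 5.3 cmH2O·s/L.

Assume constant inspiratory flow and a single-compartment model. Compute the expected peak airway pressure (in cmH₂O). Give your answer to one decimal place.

20.0

Equation of motion (constant flow): PIP = Vt/C + R·V̇ + PEEP.
PIP = 560/62.2 + 5.3×0.75 + 7 = 9.003 + 3.975 + 7 = 19.978 cmH2O.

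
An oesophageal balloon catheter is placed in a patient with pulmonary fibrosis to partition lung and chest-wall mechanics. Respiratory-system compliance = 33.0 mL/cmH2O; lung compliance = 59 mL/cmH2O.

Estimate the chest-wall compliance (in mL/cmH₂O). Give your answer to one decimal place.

1/Ccw = 1/Crs − 1/CL.
1/Ccw = 1/33.0 − 1/59 = 0.01335.
Ccw = 74.906 mL/cmH2O.

74.9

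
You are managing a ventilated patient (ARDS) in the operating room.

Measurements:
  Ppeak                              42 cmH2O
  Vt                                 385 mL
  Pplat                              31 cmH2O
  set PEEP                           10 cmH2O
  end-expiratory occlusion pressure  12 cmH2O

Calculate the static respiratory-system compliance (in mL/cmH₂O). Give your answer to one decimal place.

End-expiratory occlusion gives total PEEP = 12 cmH2O (intrinsic PEEP = 12 − 10 = 2). Use total PEEP for the elastic gradient.
Cstat = Vt / (Pplat − PEEPtotal) = 385 / (31 − 12) = 385 / 19.0 = 20.263 mL/cmH2O.

20.3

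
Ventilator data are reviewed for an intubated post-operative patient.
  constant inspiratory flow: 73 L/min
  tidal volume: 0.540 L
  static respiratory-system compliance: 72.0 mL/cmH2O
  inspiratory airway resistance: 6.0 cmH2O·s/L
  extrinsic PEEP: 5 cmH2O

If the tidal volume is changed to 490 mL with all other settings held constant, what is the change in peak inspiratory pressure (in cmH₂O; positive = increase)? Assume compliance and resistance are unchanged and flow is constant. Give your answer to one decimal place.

-0.7

PIP = Vt/C + R·V̇ + PEEP (constant-flow equation of motion).
Only the elastic term changes: ΔPIP = ΔVt / C = (490 − 540) / 72.0 = -0.6944 cmH2O.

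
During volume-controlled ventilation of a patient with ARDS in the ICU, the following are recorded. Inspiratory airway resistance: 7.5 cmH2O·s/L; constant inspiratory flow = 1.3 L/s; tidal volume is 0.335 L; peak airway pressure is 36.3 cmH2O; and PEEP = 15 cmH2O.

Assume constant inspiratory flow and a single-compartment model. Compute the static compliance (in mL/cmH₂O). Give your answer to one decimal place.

Equation of motion (constant flow): PIP = Vt/C + R·V̇ + PEEP.
Vt/C = PIP − R·V̇ − PEEP = 36.3 − 7.5×1.3 − 15 = 36.3 − 9.75 − 15 = 11.55 cmH2O.
C = Vt / 11.55 = 335 / 11.55 = 29.004 mL/cmH2O.

29.0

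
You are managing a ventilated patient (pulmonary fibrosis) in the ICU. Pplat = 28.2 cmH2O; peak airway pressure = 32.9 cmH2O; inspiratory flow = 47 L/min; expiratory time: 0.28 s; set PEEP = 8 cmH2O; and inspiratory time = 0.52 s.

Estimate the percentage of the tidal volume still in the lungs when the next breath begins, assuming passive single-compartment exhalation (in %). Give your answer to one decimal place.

9.9

Flow: 47 L/min ÷ 60 = 0.7833 L/s.
Vt = flow × Ti = 0.7833 L/s × 0.52 s × 1000 mL/L = 407.32 mL.
R = (PIP − Pplat)/V̇ = (32.9 − 28.2) / 0.7833 = 4.7/0.7833 = 6.0 cmH2O·s/L.
C = Vt/(Pplat − PEEP) = 407.32 / (28.2 − 8) = 407.32/20.2 = 20.164 mL/cmH2O.
τ = R × C = 6.0 × 0.02016 L/cmH2O = 0.121 s.
Fraction remaining at end-expiration = e^(−Te/τ) = e^(−0.28/0.121) = 0.09886 → 9.886%.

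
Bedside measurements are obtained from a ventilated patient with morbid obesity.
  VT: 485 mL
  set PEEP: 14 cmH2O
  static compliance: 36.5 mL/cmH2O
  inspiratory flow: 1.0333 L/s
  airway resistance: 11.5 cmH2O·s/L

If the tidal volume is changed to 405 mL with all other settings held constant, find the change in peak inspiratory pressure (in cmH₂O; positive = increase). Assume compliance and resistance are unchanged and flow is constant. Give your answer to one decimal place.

-2.2

PIP = Vt/C + R·V̇ + PEEP (constant-flow equation of motion).
Only the elastic term changes: ΔPIP = ΔVt / C = (405 − 485) / 36.5 = -2.192 cmH2O.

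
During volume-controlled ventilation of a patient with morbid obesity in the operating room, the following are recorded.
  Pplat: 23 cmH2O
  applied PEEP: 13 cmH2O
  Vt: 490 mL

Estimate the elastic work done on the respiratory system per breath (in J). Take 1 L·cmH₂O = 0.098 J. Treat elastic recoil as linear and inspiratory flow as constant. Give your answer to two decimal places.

0.24

Elastic work ≈ ½ × (Pplat − PEEP) × Vt = 0.5 × (23 − 13) × 0.490 L = 0.5 × 10.0 × 0.490 = 2.45 L·cmH2O.
× 0.098 J/(L·cmH2O) → 0.2401 J.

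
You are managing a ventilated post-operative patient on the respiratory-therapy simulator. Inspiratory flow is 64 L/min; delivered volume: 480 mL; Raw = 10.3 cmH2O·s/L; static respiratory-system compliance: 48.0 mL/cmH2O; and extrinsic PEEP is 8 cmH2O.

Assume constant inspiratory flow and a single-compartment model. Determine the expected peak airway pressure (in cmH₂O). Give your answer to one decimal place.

Flow: 64 L/min ÷ 60 = 1.0667 L/s.
Equation of motion (constant flow): PIP = Vt/C + R·V̇ + PEEP.
PIP = 480/48.0 + 10.3×1.0667 + 8 = 10.0 + 10.987 + 8 = 28.987 cmH2O.

29.0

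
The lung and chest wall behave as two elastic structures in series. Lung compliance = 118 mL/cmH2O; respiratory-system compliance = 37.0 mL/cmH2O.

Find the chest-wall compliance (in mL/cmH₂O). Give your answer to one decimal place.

1/Ccw = 1/Crs − 1/CL.
1/Ccw = 1/37.0 − 1/118 = 0.01855.
Ccw = 53.908 mL/cmH2O.

53.9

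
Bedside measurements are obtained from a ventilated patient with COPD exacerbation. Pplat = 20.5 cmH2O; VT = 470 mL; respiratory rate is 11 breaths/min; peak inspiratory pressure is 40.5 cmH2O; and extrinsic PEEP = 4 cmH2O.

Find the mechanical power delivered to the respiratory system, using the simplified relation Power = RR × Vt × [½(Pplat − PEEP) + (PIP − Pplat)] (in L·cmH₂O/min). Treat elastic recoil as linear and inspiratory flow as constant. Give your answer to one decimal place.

146.1

Per-breath work = Vt × [½(Pplat−PEEP) + (PIP−Pplat)] = 0.470 × [0.5×16.5 + 20.0] = 0.470 × 28.25 = 13.278 L·cmH2O.
Power = 11 × 13.278 = 146.06 L·cmH2O/min.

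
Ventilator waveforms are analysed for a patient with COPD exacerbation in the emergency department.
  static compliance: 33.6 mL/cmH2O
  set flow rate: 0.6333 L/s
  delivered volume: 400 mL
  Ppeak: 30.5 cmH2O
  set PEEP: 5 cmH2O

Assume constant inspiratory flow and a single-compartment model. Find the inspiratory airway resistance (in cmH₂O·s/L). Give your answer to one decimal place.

21.5

Equation of motion (constant flow): PIP = Vt/C + R·V̇ + PEEP.
R·V̇ = PIP − Vt/C − PEEP = 30.5 − 400/33.6 − 5 = 30.5 − 11.905 − 5 = 13.595 cmH2O.
R = 13.595 / 0.6333 = 21.467 cmH2O·s/L.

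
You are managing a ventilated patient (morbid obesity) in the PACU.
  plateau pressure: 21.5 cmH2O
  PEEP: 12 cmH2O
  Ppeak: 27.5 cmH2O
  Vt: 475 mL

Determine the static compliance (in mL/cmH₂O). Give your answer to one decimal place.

Cstat = Vt / (Pplat − PEEP) = 475 / (21.5 − 12) = 475 / 9.5 = 50.0 mL/cmH2O.

50.0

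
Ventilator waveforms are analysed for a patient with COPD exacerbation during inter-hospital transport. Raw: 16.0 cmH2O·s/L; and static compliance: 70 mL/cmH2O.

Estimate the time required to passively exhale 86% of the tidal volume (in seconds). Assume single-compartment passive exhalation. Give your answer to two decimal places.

τ = R × C = 16.0 × 70 mL/cmH2O = 16.0 × 0.070 L/cmH2O = 1.12 s.
Exhaled fraction f = 1 − e^(−t/τ) → t = −τ·ln(1 − f) = −1.12·ln(0.14) = 2.202 s.

2.20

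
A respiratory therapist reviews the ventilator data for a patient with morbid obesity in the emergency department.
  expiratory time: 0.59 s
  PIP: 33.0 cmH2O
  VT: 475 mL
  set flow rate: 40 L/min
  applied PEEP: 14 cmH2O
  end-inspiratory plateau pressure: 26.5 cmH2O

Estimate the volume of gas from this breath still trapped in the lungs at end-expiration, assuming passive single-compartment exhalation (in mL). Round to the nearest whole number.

97

Flow: 40 L/min ÷ 60 = 0.6667 L/s.
R = (PIP − Pplat)/V̇ = (33.0 − 26.5) / 0.6667 = 6.5/0.6667 = 9.75 cmH2O·s/L.
C = Vt/(Pplat − PEEP) = 475.0 / (26.5 − 14) = 475.0/12.5 = 38.0 mL/cmH2O.
τ = R × C = 9.75 × 0.038 L/cmH2O = 0.3705 s.
Fraction remaining = e^(−Te/τ) = e^(−0.59/0.3705) = 0.2034.
Trapped volume = 475.0 × 0.2034 = 96.615 mL.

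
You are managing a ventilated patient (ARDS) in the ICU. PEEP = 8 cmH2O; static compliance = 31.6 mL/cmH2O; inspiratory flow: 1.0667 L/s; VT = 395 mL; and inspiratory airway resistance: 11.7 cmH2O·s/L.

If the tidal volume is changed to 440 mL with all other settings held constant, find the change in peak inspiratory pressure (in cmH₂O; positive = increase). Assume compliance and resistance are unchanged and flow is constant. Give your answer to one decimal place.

1.4

PIP = Vt/C + R·V̇ + PEEP (constant-flow equation of motion).
Only the elastic term changes: ΔPIP = ΔVt / C = (440 − 395) / 31.6 = 1.424 cmH2O.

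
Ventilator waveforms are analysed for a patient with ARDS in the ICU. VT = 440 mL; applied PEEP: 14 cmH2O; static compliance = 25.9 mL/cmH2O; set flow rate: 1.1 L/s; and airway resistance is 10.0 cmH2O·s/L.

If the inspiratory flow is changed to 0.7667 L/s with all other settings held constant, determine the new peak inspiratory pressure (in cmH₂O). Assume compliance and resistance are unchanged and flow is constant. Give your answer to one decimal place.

38.7

PIP = Vt/C + R·V̇ + PEEP (constant-flow equation of motion).
Only the resistive term changes: ΔPIP = R × ΔV̇ = 10.0 × (0.7667 − 1.1) = 10.0 × -0.3333 = -3.333 cmH2O.
Original PIP = 440/25.9 + 10.0×1.1 + 14 = 41.988 cmH2O; new PIP = 41.988 + (-3.333) = 38.655 cmH2O.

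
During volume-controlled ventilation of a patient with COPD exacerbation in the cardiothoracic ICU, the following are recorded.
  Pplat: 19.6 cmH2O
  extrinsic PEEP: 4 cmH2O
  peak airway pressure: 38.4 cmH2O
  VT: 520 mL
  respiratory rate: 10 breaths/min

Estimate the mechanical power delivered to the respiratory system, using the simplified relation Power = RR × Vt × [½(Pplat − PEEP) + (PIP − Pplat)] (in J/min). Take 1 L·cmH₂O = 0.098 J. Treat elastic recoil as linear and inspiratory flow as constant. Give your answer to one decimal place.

Per-breath work = Vt × [½(Pplat−PEEP) + (PIP−Pplat)] = 0.520 × [0.5×15.6 + 18.8] = 0.520 × 26.6 = 13.832 L·cmH2O.
Power = 10 × 13.832 = 138.32 L·cmH2O/min.
× 0.098 J/(L·cmH2O) → 13.555 J/min.

13.6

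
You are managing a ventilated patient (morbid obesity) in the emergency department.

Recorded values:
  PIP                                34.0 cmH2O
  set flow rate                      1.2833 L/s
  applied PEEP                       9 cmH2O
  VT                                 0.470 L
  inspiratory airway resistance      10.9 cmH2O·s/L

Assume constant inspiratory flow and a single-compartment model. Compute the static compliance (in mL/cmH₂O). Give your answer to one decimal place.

42.7

Equation of motion (constant flow): PIP = Vt/C + R·V̇ + PEEP.
Vt/C = PIP − R·V̇ − PEEP = 34.0 − 10.9×1.2833 − 9 = 34.0 − 13.988 − 9 = 11.012 cmH2O.
C = Vt / 11.012 = 470 / 11.012 = 42.681 mL/cmH2O.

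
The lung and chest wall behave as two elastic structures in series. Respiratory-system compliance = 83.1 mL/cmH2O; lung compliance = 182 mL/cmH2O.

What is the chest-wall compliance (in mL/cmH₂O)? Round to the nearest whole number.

1/Ccw = 1/Crs − 1/CL.
1/Ccw = 1/83.1 − 1/182 = 0.006539.
Ccw = 152.93 mL/cmH2O.

153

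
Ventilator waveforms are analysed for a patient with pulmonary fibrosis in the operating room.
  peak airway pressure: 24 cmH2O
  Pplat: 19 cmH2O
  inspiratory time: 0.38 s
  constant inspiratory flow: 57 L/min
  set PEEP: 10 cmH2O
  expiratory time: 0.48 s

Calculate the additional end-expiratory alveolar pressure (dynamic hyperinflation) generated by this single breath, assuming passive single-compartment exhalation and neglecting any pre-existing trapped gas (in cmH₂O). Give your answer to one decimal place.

0.9

Flow: 57 L/min ÷ 60 = 0.95 L/s.
Vt = flow × Ti = 0.95 L/s × 0.38 s × 1000 mL/L = 361.0 mL.
R = (PIP − Pplat)/V̇ = (24 − 19) / 0.95 = 5.0/0.95 = 5.263 cmH2O·s/L.
C = Vt/(Pplat − PEEP) = 361.0 / (19 − 10) = 361.0/9.0 = 40.111 mL/cmH2O.
τ = R × C = 5.263 × 0.04011 L/cmH2O = 0.2111 s.
Fraction remaining = e^(−Te/τ) = e^(−0.48/0.2111) = 0.1029; trapped volume = 361.0 × 0.1029 = 37.147 mL.
Additional alveolar pressure from trapping ≈ V_trapped / C = 37.147 / 40.111 = 0.9261 cmH2O.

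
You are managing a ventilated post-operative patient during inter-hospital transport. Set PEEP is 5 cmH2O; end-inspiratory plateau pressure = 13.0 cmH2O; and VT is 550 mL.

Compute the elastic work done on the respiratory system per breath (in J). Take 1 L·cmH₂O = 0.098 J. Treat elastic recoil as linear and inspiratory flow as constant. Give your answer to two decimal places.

Elastic work ≈ ½ × (Pplat − PEEP) × Vt = 0.5 × (13.0 − 5) × 0.550 L = 0.5 × 8.0 × 0.550 = 2.2 L·cmH2O.
× 0.098 J/(L·cmH2O) → 0.2156 J.

0.22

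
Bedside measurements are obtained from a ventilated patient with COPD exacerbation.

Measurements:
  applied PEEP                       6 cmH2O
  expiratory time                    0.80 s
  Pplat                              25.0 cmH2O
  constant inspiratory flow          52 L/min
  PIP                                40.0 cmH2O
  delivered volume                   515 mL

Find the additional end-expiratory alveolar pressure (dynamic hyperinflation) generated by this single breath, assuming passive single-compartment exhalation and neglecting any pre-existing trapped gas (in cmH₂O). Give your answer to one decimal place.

3.5

Flow: 52 L/min ÷ 60 = 0.8667 L/s.
R = (PIP − Pplat)/V̇ = (40.0 − 25.0) / 0.8667 = 15.0/0.8667 = 17.307 cmH2O·s/L.
C = Vt/(Pplat − PEEP) = 515.0 / (25.0 − 6) = 515.0/19.0 = 27.105 mL/cmH2O.
τ = R × C = 17.307 × 0.02711 L/cmH2O = 0.4692 s.
Fraction remaining = e^(−Te/τ) = e^(−0.80/0.4692) = 0.1818; trapped volume = 515.0 × 0.1818 = 93.627 mL.
Additional alveolar pressure from trapping ≈ V_trapped / C = 93.627 / 27.105 = 3.454 cmH2O.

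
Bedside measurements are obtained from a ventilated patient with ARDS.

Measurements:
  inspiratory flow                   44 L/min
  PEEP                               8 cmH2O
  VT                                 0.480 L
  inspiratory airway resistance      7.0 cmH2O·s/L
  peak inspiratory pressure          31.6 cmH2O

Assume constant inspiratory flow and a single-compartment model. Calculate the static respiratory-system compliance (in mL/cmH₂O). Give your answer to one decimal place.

Flow: 44 L/min ÷ 60 = 0.7333 L/s.
Equation of motion (constant flow): PIP = Vt/C + R·V̇ + PEEP.
Vt/C = PIP − R·V̇ − PEEP = 31.6 − 7.0×0.7333 − 8 = 31.6 − 5.133 − 8 = 18.467 cmH2O.
C = Vt / 18.467 = 480 / 18.467 = 25.992 mL/cmH2O.

26.0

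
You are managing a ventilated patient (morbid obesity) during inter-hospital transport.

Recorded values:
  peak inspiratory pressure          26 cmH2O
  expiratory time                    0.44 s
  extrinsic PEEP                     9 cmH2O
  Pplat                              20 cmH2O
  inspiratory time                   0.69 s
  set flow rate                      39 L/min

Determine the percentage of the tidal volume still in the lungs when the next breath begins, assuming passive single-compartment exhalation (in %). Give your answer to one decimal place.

31.1

Flow: 39 L/min ÷ 60 = 0.65 L/s.
Vt = flow × Ti = 0.65 L/s × 0.69 s × 1000 mL/L = 448.5 mL.
R = (PIP − Pplat)/V̇ = (26 − 20) / 0.65 = 6.0/0.65 = 9.231 cmH2O·s/L.
C = Vt/(Pplat − PEEP) = 448.5 / (20 − 9) = 448.5/11.0 = 40.773 mL/cmH2O.
τ = R × C = 9.231 × 0.04077 L/cmH2O = 0.3763 s.
Fraction remaining at end-expiration = e^(−Te/τ) = e^(−0.44/0.3763) = 0.3106 → 31.06%.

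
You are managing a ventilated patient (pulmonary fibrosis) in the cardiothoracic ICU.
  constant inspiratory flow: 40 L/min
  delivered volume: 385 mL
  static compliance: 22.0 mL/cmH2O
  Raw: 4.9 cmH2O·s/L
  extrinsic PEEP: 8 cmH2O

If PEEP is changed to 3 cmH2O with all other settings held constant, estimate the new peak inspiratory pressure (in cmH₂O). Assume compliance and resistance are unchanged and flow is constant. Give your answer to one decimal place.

23.8

Flow: 40 L/min ÷ 60 = 0.6667 L/s.
PIP = Vt/C + R·V̇ + PEEP (constant-flow equation of motion).
Only the baseline term changes: ΔPIP = ΔPEEP = 3 − 8 = -5.0 cmH2O.
Original PIP = 385/22.0 + 4.9×0.6667 + 8 = 28.767 cmH2O; new PIP = 28.767 + (-5.0) = 23.767 cmH2O.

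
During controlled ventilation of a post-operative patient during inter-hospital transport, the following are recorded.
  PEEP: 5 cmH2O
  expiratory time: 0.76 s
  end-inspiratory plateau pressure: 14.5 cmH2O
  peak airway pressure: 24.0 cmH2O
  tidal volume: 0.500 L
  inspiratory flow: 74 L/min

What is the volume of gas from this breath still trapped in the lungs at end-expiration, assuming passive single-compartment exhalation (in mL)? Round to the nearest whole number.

Flow: 74 L/min ÷ 60 = 1.2333 L/s.
R = (PIP − Pplat)/V̇ = (24.0 − 14.5) / 1.2333 = 9.5/1.2333 = 7.703 cmH2O·s/L.
C = Vt/(Pplat − PEEP) = 500.0 / (14.5 − 5) = 500.0/9.5 = 52.632 mL/cmH2O.
τ = R × C = 7.703 × 0.05263 L/cmH2O = 0.4054 s.
Fraction remaining = e^(−Te/τ) = e^(−0.76/0.4054) = 0.1534.
Trapped volume = 500.0 × 0.1534 = 76.7 mL.

77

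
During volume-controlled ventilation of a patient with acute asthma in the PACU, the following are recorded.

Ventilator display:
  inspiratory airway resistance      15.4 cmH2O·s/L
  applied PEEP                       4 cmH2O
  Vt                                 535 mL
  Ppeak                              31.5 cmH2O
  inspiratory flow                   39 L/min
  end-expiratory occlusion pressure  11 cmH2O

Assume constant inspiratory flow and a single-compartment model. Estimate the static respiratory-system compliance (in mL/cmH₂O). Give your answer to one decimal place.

51.0

Flow: 39 L/min ÷ 60 = 0.65 L/s.
Total PEEP = 11 cmH2O (set 4 + intrinsic 7); this is the baseline alveolar pressure.
Equation of motion (constant flow): PIP = Vt/C + R·V̇ + PEEP.
Vt/C = PIP − R·V̇ − PEEP = 31.5 − 15.4×0.65 − 11 = 31.5 − 10.01 − 11 = 10.49 cmH2O.
C = Vt / 10.49 = 535 / 10.49 = 51.001 mL/cmH2O.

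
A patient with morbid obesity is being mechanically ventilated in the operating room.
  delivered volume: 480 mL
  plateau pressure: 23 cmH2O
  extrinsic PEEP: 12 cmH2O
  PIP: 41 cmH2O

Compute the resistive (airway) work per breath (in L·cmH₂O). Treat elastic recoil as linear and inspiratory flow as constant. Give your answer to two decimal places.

With constant inspiratory flow the resistive pressure is constant at PIP − Pplat = 41 − 23 = 18.0 cmH2O, so resistive work = 18.0 × 0.480 = 8.64 L·cmH2O.

8.64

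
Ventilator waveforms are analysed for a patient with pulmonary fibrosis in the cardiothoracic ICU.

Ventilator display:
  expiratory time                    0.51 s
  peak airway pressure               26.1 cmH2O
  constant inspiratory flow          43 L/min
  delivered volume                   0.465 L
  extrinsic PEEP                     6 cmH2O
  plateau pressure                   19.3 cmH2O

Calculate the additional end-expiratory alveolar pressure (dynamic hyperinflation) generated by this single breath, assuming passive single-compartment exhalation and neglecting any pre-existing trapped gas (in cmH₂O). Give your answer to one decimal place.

2.9

Flow: 43 L/min ÷ 60 = 0.7167 L/s.
R = (PIP − Pplat)/V̇ = (26.1 − 19.3) / 0.7167 = 6.8/0.7167 = 9.488 cmH2O·s/L.
C = Vt/(Pplat − PEEP) = 465.0 / (19.3 − 6) = 465.0/13.3 = 34.962 mL/cmH2O.
τ = R × C = 9.488 × 0.03496 L/cmH2O = 0.3317 s.
Fraction remaining = e^(−Te/τ) = e^(−0.51/0.3317) = 0.2149; trapped volume = 465.0 × 0.2149 = 99.929 mL.
Additional alveolar pressure from trapping ≈ V_trapped / C = 99.929 / 34.962 = 2.858 cmH2O.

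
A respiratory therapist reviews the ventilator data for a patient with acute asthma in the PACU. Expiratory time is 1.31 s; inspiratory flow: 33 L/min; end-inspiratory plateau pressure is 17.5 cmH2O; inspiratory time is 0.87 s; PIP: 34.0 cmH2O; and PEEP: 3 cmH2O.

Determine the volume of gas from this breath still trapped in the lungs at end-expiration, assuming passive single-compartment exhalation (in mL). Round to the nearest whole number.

127

Flow: 33 L/min ÷ 60 = 0.55 L/s.
Vt = flow × Ti = 0.55 L/s × 0.87 s × 1000 mL/L = 478.5 mL.
R = (PIP − Pplat)/V̇ = (34.0 − 17.5) / 0.55 = 16.5/0.55 = 30.0 cmH2O·s/L.
C = Vt/(Pplat − PEEP) = 478.5 / (17.5 − 3) = 478.5/14.5 = 33.0 mL/cmH2O.
τ = R × C = 30.0 × 0.033 L/cmH2O = 0.99 s.
Fraction remaining = e^(−Te/τ) = e^(−1.31/0.99) = 0.2663.
Trapped volume = 478.5 × 0.2663 = 127.42 mL.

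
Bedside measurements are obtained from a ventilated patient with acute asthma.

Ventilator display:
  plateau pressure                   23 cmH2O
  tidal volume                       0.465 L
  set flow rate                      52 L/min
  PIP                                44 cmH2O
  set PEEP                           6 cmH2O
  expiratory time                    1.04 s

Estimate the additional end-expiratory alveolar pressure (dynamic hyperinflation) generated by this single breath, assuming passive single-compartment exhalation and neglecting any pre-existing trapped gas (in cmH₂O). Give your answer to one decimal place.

Flow: 52 L/min ÷ 60 = 0.8667 L/s.
R = (PIP − Pplat)/V̇ = (44 − 23) / 0.8667 = 21.0/0.8667 = 24.23 cmH2O·s/L.
C = Vt/(Pplat − PEEP) = 465.0 / (23 − 6) = 465.0/17.0 = 27.353 mL/cmH2O.
τ = R × C = 24.23 × 0.02735 L/cmH2O = 0.6627 s.
Fraction remaining = e^(−Te/τ) = e^(−1.04/0.6627) = 0.2082; trapped volume = 465.0 × 0.2082 = 96.813 mL.
Additional alveolar pressure from trapping ≈ V_trapped / C = 96.813 / 27.353 = 3.539 cmH2O.

3.5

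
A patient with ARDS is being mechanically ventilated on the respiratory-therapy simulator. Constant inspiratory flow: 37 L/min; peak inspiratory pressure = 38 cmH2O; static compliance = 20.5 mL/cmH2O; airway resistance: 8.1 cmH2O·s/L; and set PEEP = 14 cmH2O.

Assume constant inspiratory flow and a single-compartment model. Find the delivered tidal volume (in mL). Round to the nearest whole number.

Flow: 37 L/min ÷ 60 = 0.6167 L/s.
Equation of motion (constant flow): PIP = Vt/C + R·V̇ + PEEP.
Vt/C = PIP − R·V̇ − PEEP = 38 − 4.995 − 14 = 19.005 cmH2O.
Vt = C × 19.005 = 20.5 × 19.005 = 389.6 mL.

390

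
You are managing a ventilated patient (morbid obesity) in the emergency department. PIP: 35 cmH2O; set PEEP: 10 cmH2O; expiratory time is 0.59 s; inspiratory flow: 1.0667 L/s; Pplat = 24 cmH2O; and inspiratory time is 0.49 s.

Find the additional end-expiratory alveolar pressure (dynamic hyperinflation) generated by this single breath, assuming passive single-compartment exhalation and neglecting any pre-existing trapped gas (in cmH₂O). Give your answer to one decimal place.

3.0

Vt = flow × Ti = 1.0667 L/s × 0.49 s × 1000 mL/L = 522.68 mL.
R = (PIP − Pplat)/V̇ = (35 − 24) / 1.0667 = 11.0/1.0667 = 10.312 cmH2O·s/L.
C = Vt/(Pplat − PEEP) = 522.68 / (24 − 10) = 522.68/14.0 = 37.334 mL/cmH2O.
τ = R × C = 10.312 × 0.03733 L/cmH2O = 0.3849 s.
Fraction remaining = e^(−Te/τ) = e^(−0.59/0.3849) = 0.2159; trapped volume = 522.68 × 0.2159 = 112.85 mL.
Additional alveolar pressure from trapping ≈ V_trapped / C = 112.85 / 37.334 = 3.023 cmH2O.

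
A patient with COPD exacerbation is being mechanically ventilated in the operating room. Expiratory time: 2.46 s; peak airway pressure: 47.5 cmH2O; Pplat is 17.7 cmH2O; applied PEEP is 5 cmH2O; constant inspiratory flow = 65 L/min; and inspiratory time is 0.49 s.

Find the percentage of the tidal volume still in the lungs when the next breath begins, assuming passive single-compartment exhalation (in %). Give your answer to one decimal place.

11.8

Flow: 65 L/min ÷ 60 = 1.0833 L/s.
Vt = flow × Ti = 1.0833 L/s × 0.49 s × 1000 mL/L = 530.82 mL.
R = (PIP − Pplat)/V̇ = (47.5 − 17.7) / 1.0833 = 29.8/1.0833 = 27.509 cmH2O·s/L.
C = Vt/(Pplat − PEEP) = 530.82 / (17.7 − 5) = 530.82/12.7 = 41.797 mL/cmH2O.
τ = R × C = 27.509 × 0.0418 L/cmH2O = 1.15 s.
Fraction remaining at end-expiration = e^(−Te/τ) = e^(−2.46/1.15) = 0.1178 → 11.78%.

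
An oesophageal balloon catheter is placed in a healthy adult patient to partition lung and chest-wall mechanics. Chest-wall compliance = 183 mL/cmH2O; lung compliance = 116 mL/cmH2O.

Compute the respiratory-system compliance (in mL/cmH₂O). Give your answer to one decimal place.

71.0

Lung and chest wall are elastances in series: 1/Crs = 1/CL + 1/Ccw.
1/Crs = 1/116 + 1/183 = 0.01409.
Crs = 70.972 mL/cmH2O.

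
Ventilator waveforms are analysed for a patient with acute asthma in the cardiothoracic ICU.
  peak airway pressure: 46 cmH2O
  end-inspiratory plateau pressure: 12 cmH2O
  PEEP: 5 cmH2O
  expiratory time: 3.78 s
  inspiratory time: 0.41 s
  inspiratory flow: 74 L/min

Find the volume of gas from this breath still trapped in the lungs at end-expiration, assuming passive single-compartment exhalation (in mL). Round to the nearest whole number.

76

Flow: 74 L/min ÷ 60 = 1.2333 L/s.
Vt = flow × Ti = 1.2333 L/s × 0.41 s × 1000 mL/L = 505.65 mL.
R = (PIP − Pplat)/V̇ = (46 − 12) / 1.2333 = 34.0/1.2333 = 27.568 cmH2O·s/L.
C = Vt/(Pplat − PEEP) = 505.65 / (12 − 5) = 505.65/7.0 = 72.236 mL/cmH2O.
τ = R × C = 27.568 × 0.07224 L/cmH2O = 1.992 s.
Fraction remaining = e^(−Te/τ) = e^(−3.78/1.992) = 0.1499.
Trapped volume = 505.65 × 0.1499 = 75.797 mL.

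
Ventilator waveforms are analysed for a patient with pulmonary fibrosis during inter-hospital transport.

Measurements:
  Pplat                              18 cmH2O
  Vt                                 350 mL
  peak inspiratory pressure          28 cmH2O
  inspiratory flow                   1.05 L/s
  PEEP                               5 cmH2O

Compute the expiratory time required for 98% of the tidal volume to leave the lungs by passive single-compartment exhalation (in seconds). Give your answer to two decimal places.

R = (PIP − Pplat)/V̇ = (28 − 18) / 1.05 = 10.0/1.05 = 9.524 cmH2O·s/L.
C = Vt/(Pplat − PEEP) = 350.0 / (18 − 5) = 350.0/13.0 = 26.923 mL/cmH2O.
τ = R × C = 9.524 × 0.02692 L/cmH2O = 0.2564 s.
t = −τ·ln(1 − 0.98) = −0.2564·ln(0.02) = 1.003 s.

1.00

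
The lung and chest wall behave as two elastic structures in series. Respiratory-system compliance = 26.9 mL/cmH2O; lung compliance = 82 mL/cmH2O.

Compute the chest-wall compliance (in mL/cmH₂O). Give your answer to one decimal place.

40.0

1/Ccw = 1/Crs − 1/CL.
1/Ccw = 1/26.9 − 1/82 = 0.02498.
Ccw = 40.032 mL/cmH2O.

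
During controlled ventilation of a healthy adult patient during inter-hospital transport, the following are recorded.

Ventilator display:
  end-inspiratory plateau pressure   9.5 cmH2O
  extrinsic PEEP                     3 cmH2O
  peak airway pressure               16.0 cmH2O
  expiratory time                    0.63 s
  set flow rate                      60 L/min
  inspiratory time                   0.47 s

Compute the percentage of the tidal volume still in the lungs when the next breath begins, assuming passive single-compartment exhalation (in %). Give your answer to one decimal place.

26.2

Flow: 60 L/min ÷ 60 = 1 L/s.
Vt = flow × Ti = 1 L/s × 0.47 s × 1000 mL/L = 470.0 mL.
R = (PIP − Pplat)/V̇ = (16.0 − 9.5) / 1 = 6.5/1 = 6.5 cmH2O·s/L.
C = Vt/(Pplat − PEEP) = 470.0 / (9.5 − 3) = 470.0/6.5 = 72.308 mL/cmH2O.
τ = R × C = 6.5 × 0.07231 L/cmH2O = 0.47 s.
Fraction remaining at end-expiration = e^(−Te/τ) = e^(−0.63/0.47) = 0.2617 → 26.17%.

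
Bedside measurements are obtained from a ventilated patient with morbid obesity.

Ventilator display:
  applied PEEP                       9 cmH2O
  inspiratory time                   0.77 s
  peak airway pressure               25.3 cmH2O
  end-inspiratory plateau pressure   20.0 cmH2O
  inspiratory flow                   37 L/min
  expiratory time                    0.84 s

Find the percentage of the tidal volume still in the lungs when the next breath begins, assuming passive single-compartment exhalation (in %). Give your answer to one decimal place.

10.4

Flow: 37 L/min ÷ 60 = 0.6167 L/s.
Vt = flow × Ti = 0.6167 L/s × 0.77 s × 1000 mL/L = 474.86 mL.
R = (PIP − Pplat)/V̇ = (25.3 − 20.0) / 0.6167 = 5.3/0.6167 = 8.594 cmH2O·s/L.
C = Vt/(Pplat − PEEP) = 474.86 / (20.0 − 9) = 474.86/11.0 = 43.169 mL/cmH2O.
τ = R × C = 8.594 × 0.04317 L/cmH2O = 0.371 s.
Fraction remaining at end-expiration = e^(−Te/τ) = e^(−0.84/0.371) = 0.1039 → 10.39%.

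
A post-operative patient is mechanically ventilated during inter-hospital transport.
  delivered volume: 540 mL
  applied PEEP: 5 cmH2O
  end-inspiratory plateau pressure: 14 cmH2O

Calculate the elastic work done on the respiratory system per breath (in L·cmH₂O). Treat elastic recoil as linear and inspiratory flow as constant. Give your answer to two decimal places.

2.43

Elastic work ≈ ½ × (Pplat − PEEP) × Vt = 0.5 × (14 − 5) × 0.540 L = 0.5 × 9.0 × 0.540 = 2.43 L·cmH2O.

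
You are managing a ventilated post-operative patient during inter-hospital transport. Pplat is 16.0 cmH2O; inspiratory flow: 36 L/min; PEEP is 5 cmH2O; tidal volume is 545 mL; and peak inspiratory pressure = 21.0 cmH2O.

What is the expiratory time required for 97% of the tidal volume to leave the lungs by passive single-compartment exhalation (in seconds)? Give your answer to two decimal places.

1.45

Flow: 36 L/min ÷ 60 = 0.6 L/s.
R = (PIP − Pplat)/V̇ = (21.0 − 16.0) / 0.6 = 5.0/0.6 = 8.333 cmH2O·s/L.
C = Vt/(Pplat − PEEP) = 545.0 / (16.0 − 5) = 545.0/11.0 = 49.545 mL/cmH2O.
τ = R × C = 8.333 × 0.04955 L/cmH2O = 0.4129 s.
t = −τ·ln(1 − 0.97) = −0.4129·ln(0.03) = 1.448 s.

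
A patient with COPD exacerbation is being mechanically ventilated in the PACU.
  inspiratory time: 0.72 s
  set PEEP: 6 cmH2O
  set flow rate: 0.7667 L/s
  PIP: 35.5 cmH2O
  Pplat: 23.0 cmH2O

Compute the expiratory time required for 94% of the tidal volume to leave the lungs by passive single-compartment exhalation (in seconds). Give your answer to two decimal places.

1.49

Vt = flow × Ti = 0.7667 L/s × 0.72 s × 1000 mL/L = 552.02 mL.
R = (PIP − Pplat)/V̇ = (35.5 − 23.0) / 0.7667 = 12.5/0.7667 = 16.304 cmH2O·s/L.
C = Vt/(Pplat − PEEP) = 552.02 / (23.0 − 6) = 552.02/17.0 = 32.472 mL/cmH2O.
τ = R × C = 16.304 × 0.03247 L/cmH2O = 0.5294 s.
t = −τ·ln(1 − 0.94) = −0.5294·ln(0.06) = 1.489 s.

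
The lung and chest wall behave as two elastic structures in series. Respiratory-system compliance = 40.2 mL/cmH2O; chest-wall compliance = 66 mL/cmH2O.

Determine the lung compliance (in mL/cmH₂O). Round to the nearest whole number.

103

1/CL = 1/Crs − 1/Ccw.
1/CL = 1/40.2 − 1/66 = 0.009724.
CL = 102.84 mL/cmH2O.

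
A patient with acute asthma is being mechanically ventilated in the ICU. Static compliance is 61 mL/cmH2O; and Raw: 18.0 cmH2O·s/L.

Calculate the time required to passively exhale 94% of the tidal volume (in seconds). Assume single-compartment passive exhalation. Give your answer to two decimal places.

τ = R × C = 18.0 × 61 mL/cmH2O = 18.0 × 0.061 L/cmH2O = 1.098 s.
Exhaled fraction f = 1 − e^(−t/τ) → t = −τ·ln(1 − f) = −1.098·ln(0.06) = 3.089 s.

3.09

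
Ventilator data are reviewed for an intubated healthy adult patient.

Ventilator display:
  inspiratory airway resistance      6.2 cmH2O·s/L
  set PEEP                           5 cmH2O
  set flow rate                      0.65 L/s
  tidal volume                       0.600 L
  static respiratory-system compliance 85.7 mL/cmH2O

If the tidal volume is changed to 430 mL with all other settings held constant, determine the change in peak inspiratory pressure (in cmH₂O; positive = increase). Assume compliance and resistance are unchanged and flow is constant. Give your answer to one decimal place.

PIP = Vt/C + R·V̇ + PEEP (constant-flow equation of motion).
Only the elastic term changes: ΔPIP = ΔVt / C = (430 − 600) / 85.7 = -1.984 cmH2O.

-2.0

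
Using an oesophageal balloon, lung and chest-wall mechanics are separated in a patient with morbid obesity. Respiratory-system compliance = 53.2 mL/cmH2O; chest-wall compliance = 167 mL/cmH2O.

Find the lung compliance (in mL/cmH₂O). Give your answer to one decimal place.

78.1

1/CL = 1/Crs − 1/Ccw.
1/CL = 1/53.2 − 1/167 = 0.01281.
CL = 78.064 mL/cmH2O.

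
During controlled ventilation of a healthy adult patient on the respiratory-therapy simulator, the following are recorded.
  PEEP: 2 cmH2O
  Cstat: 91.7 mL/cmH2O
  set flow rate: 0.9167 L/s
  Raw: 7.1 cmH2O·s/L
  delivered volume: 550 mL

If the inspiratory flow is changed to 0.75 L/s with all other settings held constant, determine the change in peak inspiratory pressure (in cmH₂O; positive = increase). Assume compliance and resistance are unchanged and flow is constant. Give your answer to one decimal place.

-1.2

PIP = Vt/C + R·V̇ + PEEP (constant-flow equation of motion).
Only the resistive term changes: ΔPIP = R × ΔV̇ = 7.1 × (0.75 − 0.9167) = 7.1 × -0.1667 = -1.184 cmH2O.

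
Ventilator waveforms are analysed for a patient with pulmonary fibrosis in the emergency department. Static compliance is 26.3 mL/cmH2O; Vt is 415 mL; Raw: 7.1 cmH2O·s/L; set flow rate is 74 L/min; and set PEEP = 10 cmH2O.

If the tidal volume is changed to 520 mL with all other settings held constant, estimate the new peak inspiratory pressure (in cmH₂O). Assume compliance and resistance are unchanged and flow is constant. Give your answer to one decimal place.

Flow: 74 L/min ÷ 60 = 1.2333 L/s.
PIP = Vt/C + R·V̇ + PEEP (constant-flow equation of motion).
Only the elastic term changes: ΔPIP = ΔVt / C = (520 − 415) / 26.3 = 3.992 cmH2O.
Original PIP = 415/26.3 + 7.1×1.2333 + 10 = 34.536 cmH2O; new PIP = 34.536 + (3.992) = 38.528 cmH2O.

38.5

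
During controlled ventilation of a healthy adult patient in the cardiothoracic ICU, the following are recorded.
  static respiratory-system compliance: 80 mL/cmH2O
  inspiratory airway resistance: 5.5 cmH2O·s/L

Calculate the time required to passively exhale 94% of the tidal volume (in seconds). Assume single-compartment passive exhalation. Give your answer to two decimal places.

τ = R × C = 5.5 × 80 mL/cmH2O = 5.5 × 0.080 L/cmH2O = 0.44 s.
Exhaled fraction f = 1 − e^(−t/τ) → t = −τ·ln(1 − f) = −0.44·ln(0.06) = 1.238 s.

1.24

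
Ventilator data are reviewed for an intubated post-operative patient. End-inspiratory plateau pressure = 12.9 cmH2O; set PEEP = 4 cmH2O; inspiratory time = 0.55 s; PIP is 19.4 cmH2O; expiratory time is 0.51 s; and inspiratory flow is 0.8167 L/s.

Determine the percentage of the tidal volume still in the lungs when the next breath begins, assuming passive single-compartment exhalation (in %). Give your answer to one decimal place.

28.1

Vt = flow × Ti = 0.8167 L/s × 0.55 s × 1000 mL/L = 449.19 mL.
R = (PIP − Pplat)/V̇ = (19.4 − 12.9) / 0.8167 = 6.5/0.8167 = 7.959 cmH2O·s/L.
C = Vt/(Pplat − PEEP) = 449.19 / (12.9 − 4) = 449.19/8.9 = 50.471 mL/cmH2O.
τ = R × C = 7.959 × 0.05047 L/cmH2O = 0.4017 s.
Fraction remaining at end-expiration = e^(−Te/τ) = e^(−0.51/0.4017) = 0.2809 → 28.09%.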